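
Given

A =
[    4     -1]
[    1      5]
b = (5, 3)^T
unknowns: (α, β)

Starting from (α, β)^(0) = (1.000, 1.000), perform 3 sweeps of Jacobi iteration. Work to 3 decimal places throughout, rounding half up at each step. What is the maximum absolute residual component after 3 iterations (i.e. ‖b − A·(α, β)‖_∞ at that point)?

Iteration 1:
  α = (5 - (-1)·1.000) / (4) = 1.500
  β = (3 - (1)·1.000) / (5) = 0.400
Iteration 2:
  α = (5 - (-1)·0.400) / (4) = 1.350
  β = (3 - (1)·1.500) / (5) = 0.300
Iteration 3:
  α = (5 - (-1)·0.300) / (4) = 1.325
  β = (3 - (1)·1.350) / (5) = 0.330
Residual b − A·x = (0.030, 0.025); ∞-norm = 0.030

0.030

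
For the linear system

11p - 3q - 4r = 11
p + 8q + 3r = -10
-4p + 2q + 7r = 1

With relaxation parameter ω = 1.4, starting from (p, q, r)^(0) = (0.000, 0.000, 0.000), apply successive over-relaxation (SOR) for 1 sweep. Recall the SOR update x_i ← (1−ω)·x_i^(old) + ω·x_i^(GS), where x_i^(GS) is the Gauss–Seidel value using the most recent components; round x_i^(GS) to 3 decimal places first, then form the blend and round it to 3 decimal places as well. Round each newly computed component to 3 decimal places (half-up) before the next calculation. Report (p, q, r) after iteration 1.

(1.400, -1.995, 2.118)

Iteration 1:
  p: GS value = (11 - (-3)·0.000 - (-4)·0.000) / (11) = 1.000;  p ← (1−ω)·0.000 + ω·1.000 = 1.400
  q: GS value = (-10 - (1)·1.400 - (3)·0.000) / (8) = -1.425;  q ← (1−ω)·0.000 + ω·-1.425 = -1.995
  r: GS value = (1 - (-4)·1.400 - (2)·-1.995) / (7) = 1.513;  r ← (1−ω)·0.000 + ω·1.513 = 2.118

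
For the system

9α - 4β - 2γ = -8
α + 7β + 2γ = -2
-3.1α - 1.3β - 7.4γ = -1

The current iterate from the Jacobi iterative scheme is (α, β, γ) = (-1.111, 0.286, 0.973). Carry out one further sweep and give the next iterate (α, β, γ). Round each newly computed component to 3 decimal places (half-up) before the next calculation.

(-0.546, -0.405, 0.550)

One sweep:
  α = (-8 - (-4)·0.286 - (-2)·0.973) / (9) = -0.546
  β = (-2 - (1)·-1.111 - (2)·0.973) / (7) = -0.405
  γ = (-1 - (-3.1)·-1.111 - (-1.3)·0.286) / (-7.4) = 0.550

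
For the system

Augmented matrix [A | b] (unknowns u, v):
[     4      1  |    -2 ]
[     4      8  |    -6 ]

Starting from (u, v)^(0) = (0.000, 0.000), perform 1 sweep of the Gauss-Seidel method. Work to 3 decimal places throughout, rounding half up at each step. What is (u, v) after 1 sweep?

(-0.500, -0.500)

Iteration 1:
  u = (-2 - (1)·0.000) / (4) = -0.500
  v = (-6 - (4)·-0.500) / (8) = -0.500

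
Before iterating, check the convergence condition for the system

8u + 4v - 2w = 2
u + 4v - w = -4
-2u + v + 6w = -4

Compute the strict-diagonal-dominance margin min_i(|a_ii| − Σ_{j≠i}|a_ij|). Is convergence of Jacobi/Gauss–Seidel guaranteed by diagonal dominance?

2

row 1: |8| − (4+2) = 2
row 2: |4| − (1+1) = 2
row 3: |6| − (2+1) = 3
minimum over rows = 2 → strictly diagonally dominant (convergence guaranteed)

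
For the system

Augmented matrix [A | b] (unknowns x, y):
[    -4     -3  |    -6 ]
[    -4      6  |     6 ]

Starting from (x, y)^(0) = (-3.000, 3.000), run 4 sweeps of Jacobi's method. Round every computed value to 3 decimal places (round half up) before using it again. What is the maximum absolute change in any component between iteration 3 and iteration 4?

Iteration 1:
  x = (-6 - (-3)·3.000) / (-4) = -0.750
  y = (6 - (-4)·-3.000) / (6) = -1.000
Iteration 2:
  x = (-6 - (-3)·-1.000) / (-4) = 2.250
  y = (6 - (-4)·-0.750) / (6) = 0.500
Iteration 3:
  x = (-6 - (-3)·0.500) / (-4) = 1.125
  y = (6 - (-4)·2.250) / (6) = 2.500
Iteration 4:
  x = (-6 - (-3)·2.500) / (-4) = -0.375
  y = (6 - (-4)·1.125) / (6) = 1.750
Change: (-1.500, -0.750) → max |·| = 1.500

1.500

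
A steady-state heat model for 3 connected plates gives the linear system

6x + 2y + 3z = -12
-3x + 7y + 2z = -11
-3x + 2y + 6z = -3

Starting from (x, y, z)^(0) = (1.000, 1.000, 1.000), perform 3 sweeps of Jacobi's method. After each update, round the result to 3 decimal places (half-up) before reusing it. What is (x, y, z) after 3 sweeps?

Iteration 1:
  x = (-12 - (2)·1.000 - (3)·1.000) / (6) = -2.833
  y = (-11 - (-3)·1.000 - (2)·1.000) / (7) = -1.429
  z = (-3 - (-3)·1.000 - (2)·1.000) / (6) = -0.333
Iteration 2:
  x = (-12 - (2)·-1.429 - (3)·-0.333) / (6) = -1.357
  y = (-11 - (-3)·-2.833 - (2)·-0.333) / (7) = -2.690
  z = (-3 - (-3)·-2.833 - (2)·-1.429) / (6) = -1.440
Iteration 3:
  x = (-12 - (2)·-2.690 - (3)·-1.440) / (6) = -0.383
  y = (-11 - (-3)·-1.357 - (2)·-1.440) / (7) = -1.742
  z = (-3 - (-3)·-1.357 - (2)·-2.690) / (6) = -0.282

(-0.383, -1.742, -0.282)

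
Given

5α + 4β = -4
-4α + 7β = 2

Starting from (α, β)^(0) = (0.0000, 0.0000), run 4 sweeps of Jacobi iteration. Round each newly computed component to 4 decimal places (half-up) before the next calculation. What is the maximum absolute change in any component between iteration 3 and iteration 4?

0.2090

Iteration 1:
  α = (-4 - (4)·0.0000) / (5) = -0.8000
  β = (2 - (-4)·0.0000) / (7) = 0.2857
Iteration 2:
  α = (-4 - (4)·0.2857) / (5) = -1.0286
  β = (2 - (-4)·-0.8000) / (7) = -0.1714
Iteration 3:
  α = (-4 - (4)·-0.1714) / (5) = -0.6629
  β = (2 - (-4)·-1.0286) / (7) = -0.3021
Iteration 4:
  α = (-4 - (4)·-0.3021) / (5) = -0.5583
  β = (2 - (-4)·-0.6629) / (7) = -0.0931
Change: (0.1046, 0.2090) → max |·| = 0.2090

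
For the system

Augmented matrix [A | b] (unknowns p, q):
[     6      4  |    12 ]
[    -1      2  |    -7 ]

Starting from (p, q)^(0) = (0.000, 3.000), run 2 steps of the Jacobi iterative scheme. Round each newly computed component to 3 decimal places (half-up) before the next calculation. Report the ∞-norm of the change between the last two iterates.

Iteration 1:
  p = (12 - (4)·3.000) / (6) = 0.000
  q = (-7 - (-1)·0.000) / (2) = -3.500
Iteration 2:
  p = (12 - (4)·-3.500) / (6) = 4.333
  q = (-7 - (-1)·0.000) / (2) = -3.500
Change: (4.333, 0.000) → max |·| = 4.333

4.333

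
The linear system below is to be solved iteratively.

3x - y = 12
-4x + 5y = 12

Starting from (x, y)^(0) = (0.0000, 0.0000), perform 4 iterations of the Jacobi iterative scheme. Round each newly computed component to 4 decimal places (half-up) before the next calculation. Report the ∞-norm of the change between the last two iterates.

0.8534

Iteration 1:
  x = (12 - (-1)·0.0000) / (3) = 4.0000
  y = (12 - (-4)·0.0000) / (5) = 2.4000
Iteration 2:
  x = (12 - (-1)·2.4000) / (3) = 4.8000
  y = (12 - (-4)·4.0000) / (5) = 5.6000
Iteration 3:
  x = (12 - (-1)·5.6000) / (3) = 5.8667
  y = (12 - (-4)·4.8000) / (5) = 6.2400
Iteration 4:
  x = (12 - (-1)·6.2400) / (3) = 6.0800
  y = (12 - (-4)·5.8667) / (5) = 7.0934
Change: (0.2133, 0.8534) → max |·| = 0.8534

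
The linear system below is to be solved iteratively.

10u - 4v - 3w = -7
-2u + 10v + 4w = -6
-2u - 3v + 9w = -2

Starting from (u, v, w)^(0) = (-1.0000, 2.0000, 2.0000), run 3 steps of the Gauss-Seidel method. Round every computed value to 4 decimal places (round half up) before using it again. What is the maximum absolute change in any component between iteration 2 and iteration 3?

0.1557

Iteration 1:
  u = (-7 - (-4)·2.0000 - (-3)·2.0000) / (10) = 0.7000
  v = (-6 - (-2)·0.7000 - (4)·2.0000) / (10) = -1.2600
  w = (-2 - (-2)·0.7000 - (-3)·-1.2600) / (9) = -0.4867
Iteration 2:
  u = (-7 - (-4)·-1.2600 - (-3)·-0.4867) / (10) = -1.3500
  v = (-6 - (-2)·-1.3500 - (4)·-0.4867) / (10) = -0.6753
  w = (-2 - (-2)·-1.3500 - (-3)·-0.6753) / (9) = -0.7473
Iteration 3:
  u = (-7 - (-4)·-0.6753 - (-3)·-0.7473) / (10) = -1.1943
  v = (-6 - (-2)·-1.1943 - (4)·-0.7473) / (10) = -0.5399
  w = (-2 - (-2)·-1.1943 - (-3)·-0.5399) / (9) = -0.6676
Change: (0.1557, 0.1354, 0.0797) → max |·| = 0.1557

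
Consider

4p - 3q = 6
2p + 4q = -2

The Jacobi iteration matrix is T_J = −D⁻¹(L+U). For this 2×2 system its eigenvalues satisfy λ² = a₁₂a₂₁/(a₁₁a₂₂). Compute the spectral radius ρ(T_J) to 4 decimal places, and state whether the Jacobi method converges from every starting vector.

0.6124

a₁₂a₂₁/(a₁₁a₂₂) = (-3)·(2) / ((4)·(4)) = -0.375000
ρ = √|-0.375000| = √0.375000 = 0.6124
ρ < 1, so Jacobi converges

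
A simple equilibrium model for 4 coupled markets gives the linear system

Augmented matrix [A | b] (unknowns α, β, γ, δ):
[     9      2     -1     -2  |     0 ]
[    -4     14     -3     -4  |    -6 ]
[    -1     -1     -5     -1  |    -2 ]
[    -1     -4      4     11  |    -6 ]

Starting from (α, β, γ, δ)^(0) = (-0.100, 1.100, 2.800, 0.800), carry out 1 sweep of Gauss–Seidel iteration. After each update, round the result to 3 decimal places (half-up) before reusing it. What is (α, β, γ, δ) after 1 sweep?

Iteration 1:
  α = (0 - (2)·1.100 - (-1)·2.800 - (-2)·0.800) / (9) = 0.244
  β = (-6 - (-4)·0.244 - (-3)·2.800 - (-4)·0.800) / (14) = 0.470
  γ = (-2 - (-1)·0.244 - (-1)·0.470 - (-1)·0.800) / (-5) = 0.097
  δ = (-6 - (-1)·0.244 - (-4)·0.470 - (4)·0.097) / (11) = -0.388

(0.244, 0.470, 0.097, -0.388)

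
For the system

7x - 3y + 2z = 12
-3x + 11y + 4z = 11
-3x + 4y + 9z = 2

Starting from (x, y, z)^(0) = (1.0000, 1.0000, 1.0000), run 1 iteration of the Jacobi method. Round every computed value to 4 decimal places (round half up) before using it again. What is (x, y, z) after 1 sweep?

Iteration 1:
  x = (12 - (-3)·1.0000 - (2)·1.0000) / (7) = 1.8571
  y = (11 - (-3)·1.0000 - (4)·1.0000) / (11) = 0.9091
  z = (2 - (-3)·1.0000 - (4)·1.0000) / (9) = 0.1111

(1.8571, 0.9091, 0.1111)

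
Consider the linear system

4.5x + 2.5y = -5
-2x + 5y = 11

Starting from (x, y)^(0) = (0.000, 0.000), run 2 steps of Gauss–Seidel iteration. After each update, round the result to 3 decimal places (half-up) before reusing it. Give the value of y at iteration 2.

Iteration 1:
  x = (-5 - (2.5)·0.000) / (4.5) = -1.111
  y = (11 - (-2)·-1.111) / (5) = 1.756
Iteration 2:
  x = (-5 - (2.5)·1.756) / (4.5) = -2.087
  y = (11 - (-2)·-2.087) / (5) = 1.365

1.365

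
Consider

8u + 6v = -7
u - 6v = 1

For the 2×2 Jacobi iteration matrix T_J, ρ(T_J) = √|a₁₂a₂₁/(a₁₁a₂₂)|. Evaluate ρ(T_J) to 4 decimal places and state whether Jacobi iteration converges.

a₁₂a₂₁/(a₁₁a₂₂) = (6)·(1) / ((8)·(-6)) = -0.125000
ρ = √|-0.125000| = √0.125000 = 0.3536
ρ < 1, so Jacobi converges

0.3536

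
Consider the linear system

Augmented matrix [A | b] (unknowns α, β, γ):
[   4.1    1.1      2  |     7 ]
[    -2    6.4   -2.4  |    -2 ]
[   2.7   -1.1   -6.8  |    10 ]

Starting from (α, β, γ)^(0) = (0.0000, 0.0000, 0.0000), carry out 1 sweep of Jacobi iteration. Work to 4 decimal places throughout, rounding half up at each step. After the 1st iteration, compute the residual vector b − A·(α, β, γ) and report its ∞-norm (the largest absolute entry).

Iteration 1:
  α = (7 - (1.1)·0.0000 - (2)·0.0000) / (4.1) = 1.7073
  β = (-2 - (-2)·0.0000 - (-2.4)·0.0000) / (6.4) = -0.3125
  γ = (10 - (2.7)·0.0000 - (-1.1)·0.0000) / (-6.8) = -1.4706
Residual b − A·x = (3.2850, -0.1148, -4.9535); ∞-norm = 4.9535

4.9535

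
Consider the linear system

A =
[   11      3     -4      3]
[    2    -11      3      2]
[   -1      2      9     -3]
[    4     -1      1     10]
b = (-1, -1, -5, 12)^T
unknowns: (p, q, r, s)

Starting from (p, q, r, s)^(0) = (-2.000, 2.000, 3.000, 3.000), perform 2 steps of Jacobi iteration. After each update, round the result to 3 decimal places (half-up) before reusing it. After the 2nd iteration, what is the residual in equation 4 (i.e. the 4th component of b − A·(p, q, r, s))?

Iteration 1:
  p = (-1 - (3)·2.000 - (-4)·3.000 - (3)·3.000) / (11) = -0.364
  q = (-1 - (2)·-2.000 - (3)·3.000 - (2)·3.000) / (-11) = 1.091
  r = (-5 - (-1)·-2.000 - (2)·2.000 - (-3)·3.000) / (9) = -0.222
  s = (12 - (4)·-2.000 - (-1)·2.000 - (1)·3.000) / (10) = 1.900
Iteration 2:
  p = (-1 - (3)·1.091 - (-4)·-0.222 - (3)·1.900) / (11) = -0.987
  q = (-1 - (2)·-0.364 - (3)·-0.222 - (2)·1.900) / (-11) = 0.310
  r = (-5 - (-1)·-0.364 - (2)·1.091 - (-3)·1.900) / (9) = -0.205
  s = (12 - (4)·-0.364 - (-1)·1.091 - (1)·-0.222) / (10) = 1.477
Residual b − A·x = (3.676, 2.045, -0.331, 1.693)

1.693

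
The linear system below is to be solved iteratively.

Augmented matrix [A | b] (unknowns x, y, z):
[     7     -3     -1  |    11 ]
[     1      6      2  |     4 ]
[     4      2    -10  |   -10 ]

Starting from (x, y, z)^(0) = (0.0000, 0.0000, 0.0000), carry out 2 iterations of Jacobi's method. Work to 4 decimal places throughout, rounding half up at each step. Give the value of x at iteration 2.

2.0000

Iteration 1:
  x = (11 - (-3)·0.0000 - (-1)·0.0000) / (7) = 1.5714
  y = (4 - (1)·0.0000 - (2)·0.0000) / (6) = 0.6667
  z = (-10 - (4)·0.0000 - (2)·0.0000) / (-10) = 1.0000
Iteration 2:
  x = (11 - (-3)·0.6667 - (-1)·1.0000) / (7) = 2.0000
  y = (4 - (1)·1.5714 - (2)·1.0000) / (6) = 0.0714
  z = (-10 - (4)·1.5714 - (2)·0.6667) / (-10) = 1.7619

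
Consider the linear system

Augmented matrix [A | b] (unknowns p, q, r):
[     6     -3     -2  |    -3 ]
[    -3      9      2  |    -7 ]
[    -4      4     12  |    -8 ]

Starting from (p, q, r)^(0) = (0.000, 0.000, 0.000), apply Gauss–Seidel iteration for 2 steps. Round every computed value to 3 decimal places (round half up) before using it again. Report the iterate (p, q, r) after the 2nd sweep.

(-1.145, -1.044, -0.700)

Iteration 1:
  p = (-3 - (-3)·0.000 - (-2)·0.000) / (6) = -0.500
  q = (-7 - (-3)·-0.500 - (2)·0.000) / (9) = -0.944
  r = (-8 - (-4)·-0.500 - (4)·-0.944) / (12) = -0.519
Iteration 2:
  p = (-3 - (-3)·-0.944 - (-2)·-0.519) / (6) = -1.145
  q = (-7 - (-3)·-1.145 - (2)·-0.519) / (9) = -1.044
  r = (-8 - (-4)·-1.145 - (4)·-1.044) / (12) = -0.700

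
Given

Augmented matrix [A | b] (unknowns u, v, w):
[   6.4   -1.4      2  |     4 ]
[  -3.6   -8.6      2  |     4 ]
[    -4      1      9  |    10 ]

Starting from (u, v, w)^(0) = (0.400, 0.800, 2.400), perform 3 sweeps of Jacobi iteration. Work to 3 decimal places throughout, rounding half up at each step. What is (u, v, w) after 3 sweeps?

Iteration 1:
  u = (4 - (-1.4)·0.800 - (2)·2.400) / (6.4) = 0.050
  v = (4 - (-3.6)·0.400 - (2)·2.400) / (-8.6) = -0.074
  w = (10 - (-4)·0.400 - (1)·0.800) / (9) = 1.200
Iteration 2:
  u = (4 - (-1.4)·-0.074 - (2)·1.200) / (6.4) = 0.234
  v = (4 - (-3.6)·0.050 - (2)·1.200) / (-8.6) = -0.207
  w = (10 - (-4)·0.050 - (1)·-0.074) / (9) = 1.142
Iteration 3:
  u = (4 - (-1.4)·-0.207 - (2)·1.142) / (6.4) = 0.223
  v = (4 - (-3.6)·0.234 - (2)·1.142) / (-8.6) = -0.297
  w = (10 - (-4)·0.234 - (1)·-0.207) / (9) = 1.238

(0.223, -0.297, 1.238)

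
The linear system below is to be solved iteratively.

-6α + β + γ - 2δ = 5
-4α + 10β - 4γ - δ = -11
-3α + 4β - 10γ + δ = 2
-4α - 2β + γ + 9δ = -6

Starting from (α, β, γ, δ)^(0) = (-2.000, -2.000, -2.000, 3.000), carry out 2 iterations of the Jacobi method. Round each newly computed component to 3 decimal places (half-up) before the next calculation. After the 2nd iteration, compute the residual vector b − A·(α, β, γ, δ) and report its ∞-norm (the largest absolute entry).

Iteration 1:
  α = (5 - (1)·-2.000 - (1)·-2.000 - (-2)·3.000) / (-6) = -2.500
  β = (-11 - (-4)·-2.000 - (-4)·-2.000 - (-1)·3.000) / (10) = -2.400
  γ = (2 - (-3)·-2.000 - (4)·-2.000 - (1)·3.000) / (-10) = -0.100
  δ = (-6 - (-4)·-2.000 - (-2)·-2.000 - (1)·-2.000) / (9) = -1.778
Iteration 2:
  α = (5 - (1)·-2.400 - (1)·-0.100 - (-2)·-1.778) / (-6) = -0.657
  β = (-11 - (-4)·-2.500 - (-4)·-0.100 - (-1)·-1.778) / (10) = -2.318
  γ = (2 - (-3)·-2.500 - (4)·-2.400 - (1)·-1.778) / (-10) = -0.588
  δ = (-6 - (-4)·-2.500 - (-2)·-2.400 - (1)·-0.100) / (9) = -2.300
Residual b − A·x = (-0.636, 4.900, 5.721, 8.024); ∞-norm = 8.024

8.024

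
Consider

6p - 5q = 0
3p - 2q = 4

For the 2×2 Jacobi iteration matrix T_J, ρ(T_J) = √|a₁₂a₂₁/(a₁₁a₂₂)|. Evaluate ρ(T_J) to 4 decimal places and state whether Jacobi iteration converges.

1.1180

a₁₂a₂₁/(a₁₁a₂₂) = (-5)·(3) / ((6)·(-2)) = 1.250000
ρ = √|1.250000| = √1.250000 = 1.1180
ρ > 1, so Jacobi diverges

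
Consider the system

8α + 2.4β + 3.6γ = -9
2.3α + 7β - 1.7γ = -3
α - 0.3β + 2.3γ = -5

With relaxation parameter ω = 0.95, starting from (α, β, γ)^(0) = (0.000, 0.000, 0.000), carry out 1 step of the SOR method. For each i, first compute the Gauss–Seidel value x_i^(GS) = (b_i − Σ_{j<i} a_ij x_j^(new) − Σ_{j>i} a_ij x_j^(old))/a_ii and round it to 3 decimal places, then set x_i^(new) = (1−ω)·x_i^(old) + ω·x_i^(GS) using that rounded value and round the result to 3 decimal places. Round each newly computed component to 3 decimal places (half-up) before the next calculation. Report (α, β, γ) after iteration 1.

(-1.069, -0.073, -1.633)

Iteration 1:
  α: GS value = (-9 - (2.4)·0.000 - (3.6)·0.000) / (8) = -1.125;  α ← (1−ω)·0.000 + ω·-1.125 = -1.069
  β: GS value = (-3 - (2.3)·-1.069 - (-1.7)·0.000) / (7) = -0.077;  β ← (1−ω)·0.000 + ω·-0.077 = -0.073
  γ: GS value = (-5 - (1)·-1.069 - (-0.3)·-0.073) / (2.3) = -1.719;  γ ← (1−ω)·0.000 + ω·-1.719 = -1.633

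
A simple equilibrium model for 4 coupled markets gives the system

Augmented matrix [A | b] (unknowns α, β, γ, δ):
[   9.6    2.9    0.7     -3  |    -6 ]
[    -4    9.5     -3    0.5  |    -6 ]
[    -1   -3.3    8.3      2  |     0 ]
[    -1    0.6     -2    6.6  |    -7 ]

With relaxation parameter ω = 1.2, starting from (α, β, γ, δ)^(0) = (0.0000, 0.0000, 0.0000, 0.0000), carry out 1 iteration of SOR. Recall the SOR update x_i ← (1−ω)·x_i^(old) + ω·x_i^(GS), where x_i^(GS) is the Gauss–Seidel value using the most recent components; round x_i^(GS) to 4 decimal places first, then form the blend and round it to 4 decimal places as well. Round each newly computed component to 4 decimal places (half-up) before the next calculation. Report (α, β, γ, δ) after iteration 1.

Iteration 1:
  α: GS value = (-6 - (2.9)·0.0000 - (0.7)·0.0000 - (-3)·0.0000) / (9.6) = -0.6250;  α ← (1−ω)·0.0000 + ω·-0.6250 = -0.7500
  β: GS value = (-6 - (-4)·-0.7500 - (-3)·0.0000 - (0.5)·0.0000) / (9.5) = -0.9474;  β ← (1−ω)·0.0000 + ω·-0.9474 = -1.1369
  γ: GS value = (0 - (-1)·-0.7500 - (-3.3)·-1.1369 - (2)·0.0000) / (8.3) = -0.5424;  γ ← (1−ω)·0.0000 + ω·-0.5424 = -0.6509
  δ: GS value = (-7 - (-1)·-0.7500 - (0.6)·-1.1369 - (-2)·-0.6509) / (6.6) = -1.2681;  δ ← (1−ω)·0.0000 + ω·-1.2681 = -1.5217

(-0.7500, -1.1369, -0.6509, -1.5217)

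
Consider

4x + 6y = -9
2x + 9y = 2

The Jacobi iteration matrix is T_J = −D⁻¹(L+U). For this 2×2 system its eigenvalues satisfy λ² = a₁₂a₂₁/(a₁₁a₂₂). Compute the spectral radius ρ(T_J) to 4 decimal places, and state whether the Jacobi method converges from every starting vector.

0.5774

a₁₂a₂₁/(a₁₁a₂₂) = (6)·(2) / ((4)·(9)) = 0.333333
ρ = √|0.333333| = √0.333333 = 0.5774
ρ < 1, so Jacobi converges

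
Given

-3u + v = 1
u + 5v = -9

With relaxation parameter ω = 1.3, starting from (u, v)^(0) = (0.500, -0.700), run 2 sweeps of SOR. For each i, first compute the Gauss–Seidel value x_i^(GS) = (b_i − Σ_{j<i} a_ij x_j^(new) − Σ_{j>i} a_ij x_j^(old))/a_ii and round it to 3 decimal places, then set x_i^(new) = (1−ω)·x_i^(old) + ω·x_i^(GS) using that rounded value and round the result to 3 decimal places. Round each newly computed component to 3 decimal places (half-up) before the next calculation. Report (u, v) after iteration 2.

Iteration 1:
  u: GS value = (1 - (1)·-0.700) / (-3) = -0.567;  u ← (1−ω)·0.500 + ω·-0.567 = -0.887
  v: GS value = (-9 - (1)·-0.887) / (5) = -1.623;  v ← (1−ω)·-0.700 + ω·-1.623 = -1.900
Iteration 2:
  u: GS value = (1 - (1)·-1.900) / (-3) = -0.967;  u ← (1−ω)·-0.887 + ω·-0.967 = -0.991
  v: GS value = (-9 - (1)·-0.991) / (5) = -1.602;  v ← (1−ω)·-1.900 + ω·-1.602 = -1.513

(-0.991, -1.513)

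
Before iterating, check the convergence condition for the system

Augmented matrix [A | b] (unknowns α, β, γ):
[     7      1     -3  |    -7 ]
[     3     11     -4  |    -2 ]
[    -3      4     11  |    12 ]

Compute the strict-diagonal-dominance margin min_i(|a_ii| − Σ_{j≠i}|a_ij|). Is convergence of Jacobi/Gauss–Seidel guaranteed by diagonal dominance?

row 1: |7| − (1+3) = 3
row 2: |11| − (3+4) = 4
row 3: |11| − (3+4) = 4
minimum over rows = 3 → strictly diagonally dominant (convergence guaranteed)

3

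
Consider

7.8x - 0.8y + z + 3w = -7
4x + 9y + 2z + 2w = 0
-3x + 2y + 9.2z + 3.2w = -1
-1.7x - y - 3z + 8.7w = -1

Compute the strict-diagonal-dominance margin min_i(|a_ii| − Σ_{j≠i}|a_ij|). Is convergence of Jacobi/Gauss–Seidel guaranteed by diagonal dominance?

row 1: |7.8| − (0.8+1+3) = 3
row 2: |9| − (4+2+2) = 1
row 3: |9.2| − (3+2+3.2) = 1
row 4: |8.7| − (1.7+1+3) = 3
minimum over rows = 1 → strictly diagonally dominant (convergence guaranteed)

1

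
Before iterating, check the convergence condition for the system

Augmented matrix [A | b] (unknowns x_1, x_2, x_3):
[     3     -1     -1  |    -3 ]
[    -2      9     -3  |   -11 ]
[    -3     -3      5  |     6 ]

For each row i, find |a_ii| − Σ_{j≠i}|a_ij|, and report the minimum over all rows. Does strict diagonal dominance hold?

row 1: |3| − (1+1) = 1
row 2: |9| − (2+3) = 4
row 3: |5| − (3+3) = -1
minimum over rows = -1 → not strictly diagonally dominant

-1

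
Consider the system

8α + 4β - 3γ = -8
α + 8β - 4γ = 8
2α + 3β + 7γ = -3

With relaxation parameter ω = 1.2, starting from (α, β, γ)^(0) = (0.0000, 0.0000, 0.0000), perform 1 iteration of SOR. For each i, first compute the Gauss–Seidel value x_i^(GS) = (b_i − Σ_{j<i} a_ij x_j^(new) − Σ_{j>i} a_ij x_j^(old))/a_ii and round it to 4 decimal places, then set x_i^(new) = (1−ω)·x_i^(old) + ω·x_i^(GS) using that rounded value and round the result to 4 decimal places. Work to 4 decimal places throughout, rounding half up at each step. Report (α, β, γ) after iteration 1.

(-1.2000, 1.3800, -0.8125)

Iteration 1:
  α: GS value = (-8 - (4)·0.0000 - (-3)·0.0000) / (8) = -1.0000;  α ← (1−ω)·0.0000 + ω·-1.0000 = -1.2000
  β: GS value = (8 - (1)·-1.2000 - (-4)·0.0000) / (8) = 1.1500;  β ← (1−ω)·0.0000 + ω·1.1500 = 1.3800
  γ: GS value = (-3 - (2)·-1.2000 - (3)·1.3800) / (7) = -0.6771;  γ ← (1−ω)·0.0000 + ω·-0.6771 = -0.8125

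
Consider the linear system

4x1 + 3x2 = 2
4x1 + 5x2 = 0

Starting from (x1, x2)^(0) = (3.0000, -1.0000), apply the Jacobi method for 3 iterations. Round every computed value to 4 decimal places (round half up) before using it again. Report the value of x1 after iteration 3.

Iteration 1:
  x1 = (2 - (3)·-1.0000) / (4) = 1.2500
  x2 = (0 - (4)·3.0000) / (5) = -2.4000
Iteration 2:
  x1 = (2 - (3)·-2.4000) / (4) = 2.3000
  x2 = (0 - (4)·1.2500) / (5) = -1.0000
Iteration 3:
  x1 = (2 - (3)·-1.0000) / (4) = 1.2500
  x2 = (0 - (4)·2.3000) / (5) = -1.8400

1.2500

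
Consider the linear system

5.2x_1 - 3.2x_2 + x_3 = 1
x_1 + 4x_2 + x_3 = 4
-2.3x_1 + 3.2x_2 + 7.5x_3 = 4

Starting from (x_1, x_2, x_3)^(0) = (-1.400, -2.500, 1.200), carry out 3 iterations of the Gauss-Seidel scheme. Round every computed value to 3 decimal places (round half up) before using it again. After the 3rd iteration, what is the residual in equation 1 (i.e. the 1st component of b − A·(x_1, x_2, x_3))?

-0.415

Iteration 1:
  x_1 = (1 - (-3.2)·-2.500 - (1)·1.200) / (5.2) = -1.577
  x_2 = (4 - (1)·-1.577 - (1)·1.200) / (4) = 1.094
  x_3 = (4 - (-2.3)·-1.577 - (3.2)·1.094) / (7.5) = -0.417
Iteration 2:
  x_1 = (1 - (-3.2)·1.094 - (1)·-0.417) / (5.2) = 0.946
  x_2 = (4 - (1)·0.946 - (1)·-0.417) / (4) = 0.868
  x_3 = (4 - (-2.3)·0.946 - (3.2)·0.868) / (7.5) = 0.453
Iteration 3:
  x_1 = (1 - (-3.2)·0.868 - (1)·0.453) / (5.2) = 0.639
  x_2 = (4 - (1)·0.639 - (1)·0.453) / (4) = 0.727
  x_3 = (4 - (-2.3)·0.639 - (3.2)·0.727) / (7.5) = 0.419
Residual b − A·x = (-0.415, 0.034, 0.001)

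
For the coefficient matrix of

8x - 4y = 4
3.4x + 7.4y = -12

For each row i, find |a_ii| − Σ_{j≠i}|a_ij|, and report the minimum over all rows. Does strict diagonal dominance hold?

row 1: |8| − (4) = 4
row 2: |7.4| − (3.4) = 4
minimum over rows = 4 → strictly diagonally dominant (convergence guaranteed)

4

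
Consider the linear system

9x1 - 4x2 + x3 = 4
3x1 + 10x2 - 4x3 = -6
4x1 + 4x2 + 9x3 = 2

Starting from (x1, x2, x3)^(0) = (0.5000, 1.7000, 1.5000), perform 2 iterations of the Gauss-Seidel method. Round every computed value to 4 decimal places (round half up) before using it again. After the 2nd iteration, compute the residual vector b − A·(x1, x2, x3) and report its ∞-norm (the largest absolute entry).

Iteration 1:
  x1 = (4 - (-4)·1.7000 - (1)·1.5000) / (9) = 1.0333
  x2 = (-6 - (3)·1.0333 - (-4)·1.5000) / (10) = -0.3100
  x3 = (2 - (4)·1.0333 - (4)·-0.3100) / (9) = -0.0992
Iteration 2:
  x1 = (4 - (-4)·-0.3100 - (1)·-0.0992) / (9) = 0.3177
  x2 = (-6 - (3)·0.3177 - (-4)·-0.0992) / (10) = -0.7350
  x3 = (2 - (4)·0.3177 - (4)·-0.7350) / (9) = 0.4077
Residual b − A·x = (-2.2070, 2.0277, -0.0001); ∞-norm = 2.2070

2.2070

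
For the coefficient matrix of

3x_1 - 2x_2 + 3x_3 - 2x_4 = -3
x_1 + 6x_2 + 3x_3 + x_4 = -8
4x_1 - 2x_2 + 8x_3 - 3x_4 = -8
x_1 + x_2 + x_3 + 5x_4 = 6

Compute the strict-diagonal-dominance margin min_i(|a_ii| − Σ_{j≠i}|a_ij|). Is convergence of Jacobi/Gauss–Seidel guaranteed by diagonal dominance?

-4

row 1: |3| − (2+3+2) = -4
row 2: |6| − (1+3+1) = 1
row 3: |8| − (4+2+3) = -1
row 4: |5| − (1+1+1) = 2
minimum over rows = -4 → not strictly diagonally dominant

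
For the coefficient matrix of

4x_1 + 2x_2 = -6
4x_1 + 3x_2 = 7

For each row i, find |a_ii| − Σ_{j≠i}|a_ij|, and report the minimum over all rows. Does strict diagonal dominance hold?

-1

row 1: |4| − (2) = 2
row 2: |3| − (4) = -1
minimum over rows = -1 → not strictly diagonally dominant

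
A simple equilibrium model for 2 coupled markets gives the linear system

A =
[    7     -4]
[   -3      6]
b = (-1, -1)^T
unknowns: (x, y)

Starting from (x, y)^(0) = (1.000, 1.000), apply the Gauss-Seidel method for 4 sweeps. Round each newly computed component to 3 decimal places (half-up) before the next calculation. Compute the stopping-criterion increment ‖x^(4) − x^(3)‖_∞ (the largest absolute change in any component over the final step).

Iteration 1:
  x = (-1 - (-4)·1.000) / (7) = 0.429
  y = (-1 - (-3)·0.429) / (6) = 0.048
Iteration 2:
  x = (-1 - (-4)·0.048) / (7) = -0.115
  y = (-1 - (-3)·-0.115) / (6) = -0.224
Iteration 3:
  x = (-1 - (-4)·-0.224) / (7) = -0.271
  y = (-1 - (-3)·-0.271) / (6) = -0.302
Iteration 4:
  x = (-1 - (-4)·-0.302) / (7) = -0.315
  y = (-1 - (-3)·-0.315) / (6) = -0.324
Change: (-0.044, -0.022) → max |·| = 0.044

0.044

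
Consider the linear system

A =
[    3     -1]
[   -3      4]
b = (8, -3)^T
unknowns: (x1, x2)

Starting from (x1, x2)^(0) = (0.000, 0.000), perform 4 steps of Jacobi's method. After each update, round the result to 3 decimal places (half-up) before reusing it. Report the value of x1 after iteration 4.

3.021

Iteration 1:
  x1 = (8 - (-1)·0.000) / (3) = 2.667
  x2 = (-3 - (-3)·0.000) / (4) = -0.750
Iteration 2:
  x1 = (8 - (-1)·-0.750) / (3) = 2.417
  x2 = (-3 - (-3)·2.667) / (4) = 1.250
Iteration 3:
  x1 = (8 - (-1)·1.250) / (3) = 3.083
  x2 = (-3 - (-3)·2.417) / (4) = 1.063
Iteration 4:
  x1 = (8 - (-1)·1.063) / (3) = 3.021
  x2 = (-3 - (-3)·3.083) / (4) = 1.562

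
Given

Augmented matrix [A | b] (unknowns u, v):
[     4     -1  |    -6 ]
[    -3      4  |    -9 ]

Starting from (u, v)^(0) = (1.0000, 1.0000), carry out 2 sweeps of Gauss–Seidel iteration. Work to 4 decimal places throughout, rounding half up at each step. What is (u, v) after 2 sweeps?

(-2.2969, -3.9727)

Iteration 1:
  u = (-6 - (-1)·1.0000) / (4) = -1.2500
  v = (-9 - (-3)·-1.2500) / (4) = -3.1875
Iteration 2:
  u = (-6 - (-1)·-3.1875) / (4) = -2.2969
  v = (-9 - (-3)·-2.2969) / (4) = -3.9727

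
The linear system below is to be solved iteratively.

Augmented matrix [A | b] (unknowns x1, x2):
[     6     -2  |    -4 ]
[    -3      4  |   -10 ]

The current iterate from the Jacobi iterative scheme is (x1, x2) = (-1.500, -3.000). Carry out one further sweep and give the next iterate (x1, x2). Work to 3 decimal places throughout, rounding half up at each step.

(-1.667, -3.625)

One sweep:
  x1 = (-4 - (-2)·-3.000) / (6) = -1.667
  x2 = (-10 - (-3)·-1.500) / (4) = -3.625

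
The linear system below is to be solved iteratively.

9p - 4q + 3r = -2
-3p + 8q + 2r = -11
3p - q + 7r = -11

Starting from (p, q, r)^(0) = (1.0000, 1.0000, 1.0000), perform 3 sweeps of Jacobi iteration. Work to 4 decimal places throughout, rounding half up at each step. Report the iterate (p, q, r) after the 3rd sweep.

Iteration 1:
  p = (-2 - (-4)·1.0000 - (3)·1.0000) / (9) = -0.1111
  q = (-11 - (-3)·1.0000 - (2)·1.0000) / (8) = -1.2500
  r = (-11 - (3)·1.0000 - (-1)·1.0000) / (7) = -1.8571
Iteration 2:
  p = (-2 - (-4)·-1.2500 - (3)·-1.8571) / (9) = -0.1587
  q = (-11 - (-3)·-0.1111 - (2)·-1.8571) / (8) = -0.9524
  r = (-11 - (3)·-0.1111 - (-1)·-1.2500) / (7) = -1.7024
Iteration 3:
  p = (-2 - (-4)·-0.9524 - (3)·-1.7024) / (9) = -0.0780
  q = (-11 - (-3)·-0.1587 - (2)·-1.7024) / (8) = -1.0089
  r = (-11 - (3)·-0.1587 - (-1)·-0.9524) / (7) = -1.6395

(-0.0780, -1.0089, -1.6395)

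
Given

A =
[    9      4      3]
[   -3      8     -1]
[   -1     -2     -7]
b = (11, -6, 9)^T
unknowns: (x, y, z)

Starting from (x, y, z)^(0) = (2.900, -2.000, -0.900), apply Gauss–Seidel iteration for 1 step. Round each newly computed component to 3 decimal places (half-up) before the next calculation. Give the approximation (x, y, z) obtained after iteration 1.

Iteration 1:
  x = (11 - (4)·-2.000 - (3)·-0.900) / (9) = 2.411
  y = (-6 - (-3)·2.411 - (-1)·-0.900) / (8) = 0.042
  z = (9 - (-1)·2.411 - (-2)·0.042) / (-7) = -1.642

(2.411, 0.042, -1.642)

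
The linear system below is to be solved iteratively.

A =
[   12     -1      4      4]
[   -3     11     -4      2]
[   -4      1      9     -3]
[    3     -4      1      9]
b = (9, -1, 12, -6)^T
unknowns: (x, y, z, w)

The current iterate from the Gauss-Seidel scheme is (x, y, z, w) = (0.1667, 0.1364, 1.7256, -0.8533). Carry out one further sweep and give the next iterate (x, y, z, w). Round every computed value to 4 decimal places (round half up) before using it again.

One sweep:
  x = (9 - (-1)·0.1364 - (4)·1.7256 - (4)·-0.8533) / (12) = 0.4706
  y = (-1 - (-3)·0.4706 - (-4)·1.7256 - (2)·-0.8533) / (11) = 0.8201
  z = (12 - (-4)·0.4706 - (1)·0.8201 - (-3)·-0.8533) / (9) = 1.1669
  w = (-6 - (3)·0.4706 - (-4)·0.8201 - (1)·1.1669) / (9) = -0.5887

(0.4706, 0.8201, 1.1669, -0.5887)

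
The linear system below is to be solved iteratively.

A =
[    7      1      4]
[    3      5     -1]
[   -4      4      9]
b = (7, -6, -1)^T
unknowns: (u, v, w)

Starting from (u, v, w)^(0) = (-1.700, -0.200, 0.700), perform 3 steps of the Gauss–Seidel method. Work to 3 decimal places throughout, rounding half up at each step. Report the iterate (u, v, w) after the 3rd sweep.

Iteration 1:
  u = (7 - (1)·-0.200 - (4)·0.700) / (7) = 0.629
  v = (-6 - (3)·0.629 - (-1)·0.700) / (5) = -1.437
  w = (-1 - (-4)·0.629 - (4)·-1.437) / (9) = 0.807
Iteration 2:
  u = (7 - (1)·-1.437 - (4)·0.807) / (7) = 0.744
  v = (-6 - (3)·0.744 - (-1)·0.807) / (5) = -1.485
  w = (-1 - (-4)·0.744 - (4)·-1.485) / (9) = 0.880
Iteration 3:
  u = (7 - (1)·-1.485 - (4)·0.880) / (7) = 0.709
  v = (-6 - (3)·0.709 - (-1)·0.880) / (5) = -1.449
  w = (-1 - (-4)·0.709 - (4)·-1.449) / (9) = 0.848

(0.709, -1.449, 0.848)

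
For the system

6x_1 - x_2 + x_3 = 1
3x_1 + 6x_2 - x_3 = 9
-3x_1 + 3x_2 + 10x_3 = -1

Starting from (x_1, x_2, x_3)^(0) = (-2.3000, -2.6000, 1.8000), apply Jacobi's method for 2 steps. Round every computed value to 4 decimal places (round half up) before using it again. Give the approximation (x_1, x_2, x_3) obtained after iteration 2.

(0.6600, 1.7817, -1.1550)

Iteration 1:
  x_1 = (1 - (-1)·-2.6000 - (1)·1.8000) / (6) = -0.5667
  x_2 = (9 - (3)·-2.3000 - (-1)·1.8000) / (6) = 2.9500
  x_3 = (-1 - (-3)·-2.3000 - (3)·-2.6000) / (10) = -0.0100
Iteration 2:
  x_1 = (1 - (-1)·2.9500 - (1)·-0.0100) / (6) = 0.6600
  x_2 = (9 - (3)·-0.5667 - (-1)·-0.0100) / (6) = 1.7817
  x_3 = (-1 - (-3)·-0.5667 - (3)·2.9500) / (10) = -1.1550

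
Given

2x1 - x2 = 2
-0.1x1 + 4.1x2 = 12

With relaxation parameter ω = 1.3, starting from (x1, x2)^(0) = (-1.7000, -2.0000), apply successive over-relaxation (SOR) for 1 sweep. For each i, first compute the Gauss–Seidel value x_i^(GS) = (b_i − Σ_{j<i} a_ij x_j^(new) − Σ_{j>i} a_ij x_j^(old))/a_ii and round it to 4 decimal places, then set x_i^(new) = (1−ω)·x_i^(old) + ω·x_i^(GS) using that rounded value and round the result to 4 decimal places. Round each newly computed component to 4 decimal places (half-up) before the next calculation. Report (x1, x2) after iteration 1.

(0.5100, 4.4211)

Iteration 1:
  x1: GS value = (2 - (-1)·-2.0000) / (2) = 0.0000;  x1 ← (1−ω)·-1.7000 + ω·0.0000 = 0.5100
  x2: GS value = (12 - (-0.1)·0.5100) / (4.1) = 2.9393;  x2 ← (1−ω)·-2.0000 + ω·2.9393 = 4.4211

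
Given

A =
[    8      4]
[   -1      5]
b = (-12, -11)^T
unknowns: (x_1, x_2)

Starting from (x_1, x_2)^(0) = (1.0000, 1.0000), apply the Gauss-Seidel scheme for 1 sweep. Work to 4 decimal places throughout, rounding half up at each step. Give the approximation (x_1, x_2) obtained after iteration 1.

(-2.0000, -2.6000)

Iteration 1:
  x_1 = (-12 - (4)·1.0000) / (8) = -2.0000
  x_2 = (-11 - (-1)·-2.0000) / (5) = -2.6000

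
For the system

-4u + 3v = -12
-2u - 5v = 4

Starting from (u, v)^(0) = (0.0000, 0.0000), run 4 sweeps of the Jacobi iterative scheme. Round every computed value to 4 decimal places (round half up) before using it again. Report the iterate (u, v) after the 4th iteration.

(1.6800, -1.4000)

Iteration 1:
  u = (-12 - (3)·0.0000) / (-4) = 3.0000
  v = (4 - (-2)·0.0000) / (-5) = -0.8000
Iteration 2:
  u = (-12 - (3)·-0.8000) / (-4) = 2.4000
  v = (4 - (-2)·3.0000) / (-5) = -2.0000
Iteration 3:
  u = (-12 - (3)·-2.0000) / (-4) = 1.5000
  v = (4 - (-2)·2.4000) / (-5) = -1.7600
Iteration 4:
  u = (-12 - (3)·-1.7600) / (-4) = 1.6800
  v = (4 - (-2)·1.5000) / (-5) = -1.4000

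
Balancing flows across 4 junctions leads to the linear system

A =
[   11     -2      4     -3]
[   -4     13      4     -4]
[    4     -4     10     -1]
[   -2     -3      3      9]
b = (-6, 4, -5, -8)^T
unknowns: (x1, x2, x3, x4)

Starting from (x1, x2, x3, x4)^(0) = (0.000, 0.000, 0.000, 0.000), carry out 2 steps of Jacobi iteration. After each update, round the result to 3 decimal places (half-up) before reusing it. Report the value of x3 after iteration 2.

Iteration 1:
  x1 = (-6 - (-2)·0.000 - (4)·0.000 - (-3)·0.000) / (11) = -0.545
  x2 = (4 - (-4)·0.000 - (4)·0.000 - (-4)·0.000) / (13) = 0.308
  x3 = (-5 - (4)·0.000 - (-4)·0.000 - (-1)·0.000) / (10) = -0.500
  x4 = (-8 - (-2)·0.000 - (-3)·0.000 - (3)·0.000) / (9) = -0.889
Iteration 2:
  x1 = (-6 - (-2)·0.308 - (4)·-0.500 - (-3)·-0.889) / (11) = -0.550
  x2 = (4 - (-4)·-0.545 - (4)·-0.500 - (-4)·-0.889) / (13) = 0.020
  x3 = (-5 - (4)·-0.545 - (-4)·0.308 - (-1)·-0.889) / (10) = -0.248
  x4 = (-8 - (-2)·-0.545 - (-3)·0.308 - (3)·-0.500) / (9) = -0.741

-0.248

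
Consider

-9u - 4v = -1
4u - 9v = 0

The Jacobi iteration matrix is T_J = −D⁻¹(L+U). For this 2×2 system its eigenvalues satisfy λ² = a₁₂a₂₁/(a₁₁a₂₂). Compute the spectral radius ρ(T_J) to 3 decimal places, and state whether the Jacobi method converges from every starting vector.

a₁₂a₂₁/(a₁₁a₂₂) = (-4)·(4) / ((-9)·(-9)) = -0.197531
ρ = √|-0.197531| = √0.197531 = 0.444
ρ < 1, so Jacobi converges

0.444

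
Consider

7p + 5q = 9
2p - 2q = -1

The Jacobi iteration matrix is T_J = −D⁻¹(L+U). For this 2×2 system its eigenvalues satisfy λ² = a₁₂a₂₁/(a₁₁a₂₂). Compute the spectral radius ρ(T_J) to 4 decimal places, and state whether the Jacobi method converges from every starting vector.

0.8452

a₁₂a₂₁/(a₁₁a₂₂) = (5)·(2) / ((7)·(-2)) = -0.714286
ρ = √|-0.714286| = √0.714286 = 0.8452
ρ < 1, so Jacobi converges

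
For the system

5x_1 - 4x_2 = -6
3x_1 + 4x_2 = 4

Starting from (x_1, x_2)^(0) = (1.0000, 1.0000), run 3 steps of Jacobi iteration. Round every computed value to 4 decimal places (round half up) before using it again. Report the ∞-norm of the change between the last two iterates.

Iteration 1:
  x_1 = (-6 - (-4)·1.0000) / (5) = -0.4000
  x_2 = (4 - (3)·1.0000) / (4) = 0.2500
Iteration 2:
  x_1 = (-6 - (-4)·0.2500) / (5) = -1.0000
  x_2 = (4 - (3)·-0.4000) / (4) = 1.3000
Iteration 3:
  x_1 = (-6 - (-4)·1.3000) / (5) = -0.1600
  x_2 = (4 - (3)·-1.0000) / (4) = 1.7500
Change: (0.8400, 0.4500) → max |·| = 0.8400

0.8400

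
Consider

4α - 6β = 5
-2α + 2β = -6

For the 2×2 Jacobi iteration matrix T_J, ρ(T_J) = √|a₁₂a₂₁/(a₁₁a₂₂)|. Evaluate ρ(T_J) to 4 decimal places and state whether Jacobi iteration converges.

a₁₂a₂₁/(a₁₁a₂₂) = (-6)·(-2) / ((4)·(2)) = 1.500000
ρ = √|1.500000| = √1.500000 = 1.2247
ρ > 1, so Jacobi diverges

1.2247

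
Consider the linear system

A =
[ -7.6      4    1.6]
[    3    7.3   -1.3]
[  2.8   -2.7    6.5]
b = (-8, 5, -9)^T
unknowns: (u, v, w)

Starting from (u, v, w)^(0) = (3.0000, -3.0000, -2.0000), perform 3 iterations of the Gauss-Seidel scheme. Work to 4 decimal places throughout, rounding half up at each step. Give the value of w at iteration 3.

Iteration 1:
  u = (-8 - (4)·-3.0000 - (1.6)·-2.0000) / (-7.6) = -0.9474
  v = (5 - (3)·-0.9474 - (-1.3)·-2.0000) / (7.3) = 0.7181
  w = (-9 - (2.8)·-0.9474 - (-2.7)·0.7181) / (6.5) = -0.6782
Iteration 2:
  u = (-8 - (4)·0.7181 - (1.6)·-0.6782) / (-7.6) = 1.2878
  v = (5 - (3)·1.2878 - (-1.3)·-0.6782) / (7.3) = 0.0349
  w = (-9 - (2.8)·1.2878 - (-2.7)·0.0349) / (6.5) = -1.9249
Iteration 3:
  u = (-8 - (4)·0.0349 - (1.6)·-1.9249) / (-7.6) = 0.6658
  v = (5 - (3)·0.6658 - (-1.3)·-1.9249) / (7.3) = 0.0685
  w = (-9 - (2.8)·0.6658 - (-2.7)·0.0685) / (6.5) = -1.6430

-1.6430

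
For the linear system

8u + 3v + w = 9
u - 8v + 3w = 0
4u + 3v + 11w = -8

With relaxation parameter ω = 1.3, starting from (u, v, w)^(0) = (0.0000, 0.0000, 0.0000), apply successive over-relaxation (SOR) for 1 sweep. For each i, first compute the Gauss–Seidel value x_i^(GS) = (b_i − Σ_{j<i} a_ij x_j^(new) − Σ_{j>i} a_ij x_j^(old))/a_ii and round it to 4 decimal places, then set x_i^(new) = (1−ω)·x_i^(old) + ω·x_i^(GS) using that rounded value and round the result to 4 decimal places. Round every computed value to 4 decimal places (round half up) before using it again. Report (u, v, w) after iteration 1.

Iteration 1:
  u: GS value = (9 - (3)·0.0000 - (1)·0.0000) / (8) = 1.1250;  u ← (1−ω)·0.0000 + ω·1.1250 = 1.4625
  v: GS value = (0 - (1)·1.4625 - (3)·0.0000) / (-8) = 0.1828;  v ← (1−ω)·0.0000 + ω·0.1828 = 0.2376
  w: GS value = (-8 - (4)·1.4625 - (3)·0.2376) / (11) = -1.3239;  w ← (1−ω)·0.0000 + ω·-1.3239 = -1.7211

(1.4625, 0.2376, -1.7211)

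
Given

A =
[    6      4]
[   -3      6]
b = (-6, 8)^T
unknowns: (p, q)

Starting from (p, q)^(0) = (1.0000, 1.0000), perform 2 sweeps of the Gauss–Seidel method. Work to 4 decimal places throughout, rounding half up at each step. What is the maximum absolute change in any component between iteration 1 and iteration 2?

0.3334

Iteration 1:
  p = (-6 - (4)·1.0000) / (6) = -1.6667
  q = (8 - (-3)·-1.6667) / (6) = 0.5000
Iteration 2:
  p = (-6 - (4)·0.5000) / (6) = -1.3333
  q = (8 - (-3)·-1.3333) / (6) = 0.6667
Change: (0.3334, 0.1667) → max |·| = 0.3334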